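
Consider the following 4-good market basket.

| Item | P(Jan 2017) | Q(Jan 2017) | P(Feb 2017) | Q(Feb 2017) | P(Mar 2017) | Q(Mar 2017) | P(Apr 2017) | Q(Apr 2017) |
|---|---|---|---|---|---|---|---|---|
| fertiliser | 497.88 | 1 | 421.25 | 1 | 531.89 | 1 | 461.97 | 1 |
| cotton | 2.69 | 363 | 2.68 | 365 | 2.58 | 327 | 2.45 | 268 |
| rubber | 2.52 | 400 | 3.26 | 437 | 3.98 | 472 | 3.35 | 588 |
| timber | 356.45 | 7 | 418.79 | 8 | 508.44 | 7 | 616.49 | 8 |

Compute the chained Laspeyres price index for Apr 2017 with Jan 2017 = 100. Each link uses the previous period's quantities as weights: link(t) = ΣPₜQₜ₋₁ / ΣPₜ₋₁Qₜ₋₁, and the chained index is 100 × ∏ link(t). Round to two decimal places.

140.14

Link Jan 2017→Feb 2017:
ΣP(Feb 2017)Q(Jan 2017) = 421.25×1 + 2.68×363 + 3.26×400 + 418.79×7 = 421.25 + 972.84 + 1304 + 2931.53 = 5629.62
ΣP(Jan 2017)Q(Jan 2017) = 497.88×1 + 2.69×363 + 2.52×400 + 356.45×7 = 497.88 + 976.47 + 1008 + 2495.15 = 4977.5
link = 5629.62/4977.5 = 1.131014
Link Feb 2017→Mar 2017:
ΣP(Mar 2017)Q(Feb 2017) = 531.89×1 + 2.58×365 + 3.98×437 + 508.44×8 = 531.89 + 941.7 + 1739.26 + 4067.52 = 7280.37
ΣP(Feb 2017)Q(Feb 2017) = 421.25×1 + 2.68×365 + 3.26×437 + 418.79×8 = 421.25 + 978.2 + 1424.62 + 3350.32 = 6174.39
link = 7280.37/6174.39 = 1.179124
Link Mar 2017→Apr 2017:
ΣP(Apr 2017)Q(Mar 2017) = 461.97×1 + 2.45×327 + 3.35×472 + 616.49×7 = 461.97 + 801.15 + 1581.2 + 4315.43 = 7159.75
ΣP(Mar 2017)Q(Mar 2017) = 531.89×1 + 2.58×327 + 3.98×472 + 508.44×7 = 531.89 + 843.66 + 1878.56 + 3559.08 = 6813.19
link = 7159.75/6813.19 = 1.050866
Chained index = 100 × 1.131014 × 1.179124 × 1.050866 = 140.1440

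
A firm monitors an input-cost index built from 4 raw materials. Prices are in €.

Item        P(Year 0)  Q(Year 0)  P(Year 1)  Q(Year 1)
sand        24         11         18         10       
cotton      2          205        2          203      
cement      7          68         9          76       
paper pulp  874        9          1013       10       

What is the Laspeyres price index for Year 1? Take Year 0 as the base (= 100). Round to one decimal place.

Laspeyres price index uses base-period quantities as weights.
ΣP(Year 1)·Q(Year 0) = 18×11 + 2×205 + 9×68 + 1013×9 = 198 + 410 + 612 + 9117 = 10337
ΣP(Year 0)·Q(Year 0) = 24×11 + 2×205 + 7×68 + 874×9 = 264 + 410 + 476 + 7866 = 9016
Index = 10337 / 9016 × 100 = 114.6517

114.7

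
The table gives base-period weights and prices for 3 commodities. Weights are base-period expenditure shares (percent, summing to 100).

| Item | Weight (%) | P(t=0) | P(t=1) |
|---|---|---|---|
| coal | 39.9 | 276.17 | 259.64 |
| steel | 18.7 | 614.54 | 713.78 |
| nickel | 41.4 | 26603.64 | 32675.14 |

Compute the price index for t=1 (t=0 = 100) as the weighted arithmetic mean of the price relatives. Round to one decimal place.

coal: 39.9 × (259.64/276.17) = 39.9 × 0.940146 = 37.5118
steel: 18.7 × (713.78/614.54) = 18.7 × 1.161487 = 21.7198
nickel: 41.4 × (32675.14/26603.64) = 41.4 × 1.228221 = 50.8483
Index = Σ wᵢ·(p₁ᵢ/p₀ᵢ) = 37.5118 + 21.7198 + 50.8483 = 110.0799

110.1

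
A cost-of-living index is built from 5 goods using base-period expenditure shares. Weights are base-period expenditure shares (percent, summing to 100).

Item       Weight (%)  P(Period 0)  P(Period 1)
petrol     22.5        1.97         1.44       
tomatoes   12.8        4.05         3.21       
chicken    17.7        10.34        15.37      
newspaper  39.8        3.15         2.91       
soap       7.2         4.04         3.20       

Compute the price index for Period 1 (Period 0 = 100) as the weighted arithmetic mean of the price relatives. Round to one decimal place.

95.4

petrol: 22.5 × (1.44/1.97) = 22.5 × 0.730964 = 16.4467
tomatoes: 12.8 × (3.21/4.05) = 12.8 × 0.792593 = 10.1452
chicken: 17.7 × (15.37/10.34) = 17.7 × 1.486460 = 26.3103
newspaper: 39.8 × (2.91/3.15) = 39.8 × 0.923810 = 36.7676
soap: 7.2 × (3.20/4.04) = 7.2 × 0.792079 = 5.7030
Index = Σ wᵢ·(p₁ᵢ/p₀ᵢ) = 16.4467 + 10.1452 + 26.3103 + 36.7676 + 5.7030 = 95.3728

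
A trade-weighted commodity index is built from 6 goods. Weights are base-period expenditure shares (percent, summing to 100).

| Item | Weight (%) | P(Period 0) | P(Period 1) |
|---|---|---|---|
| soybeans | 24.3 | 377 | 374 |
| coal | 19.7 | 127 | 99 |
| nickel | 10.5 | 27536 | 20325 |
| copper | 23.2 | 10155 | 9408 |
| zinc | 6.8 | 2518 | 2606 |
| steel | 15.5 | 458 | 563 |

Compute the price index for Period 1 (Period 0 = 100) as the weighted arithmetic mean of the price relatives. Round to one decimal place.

94.8

soybeans: 24.3 × (374/377) = 24.3 × 0.992042 = 24.1066
coal: 19.7 × (99/127) = 19.7 × 0.779528 = 15.3567
nickel: 10.5 × (20325/27536) = 10.5 × 0.738125 = 7.7503
copper: 23.2 × (9408/10155) = 23.2 × 0.926440 = 21.4934
zinc: 6.8 × (2606/2518) = 6.8 × 1.034948 = 7.0376
steel: 15.5 × (563/458) = 15.5 × 1.229258 = 19.0535
Index = Σ wᵢ·(p₁ᵢ/p₀ᵢ) = 24.1066 + 15.3567 + 7.7503 + 21.4934 + 7.0376 + 19.0535 = 94.7982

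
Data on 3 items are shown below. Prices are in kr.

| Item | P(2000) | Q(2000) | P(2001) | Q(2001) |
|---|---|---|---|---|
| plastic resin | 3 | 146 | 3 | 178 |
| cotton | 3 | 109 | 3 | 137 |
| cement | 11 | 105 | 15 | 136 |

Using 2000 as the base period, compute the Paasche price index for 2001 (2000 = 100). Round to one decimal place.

Paasche price index uses current-period quantities as weights.
ΣP(2001)·Q(2001) = 3×178 + 3×137 + 15×136 = 534 + 411 + 2040 = 2985
ΣP(2000)·Q(2001) = 3×178 + 3×137 + 11×136 = 534 + 411 + 1496 = 2441
Index = 2985 / 2441 × 100 = 122.2859

122.3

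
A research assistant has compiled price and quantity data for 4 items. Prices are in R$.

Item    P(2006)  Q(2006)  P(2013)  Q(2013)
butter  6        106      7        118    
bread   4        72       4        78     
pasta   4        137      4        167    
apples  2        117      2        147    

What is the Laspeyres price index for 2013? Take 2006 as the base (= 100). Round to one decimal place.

106.2

Laspeyres price index uses base-period quantities as weights.
ΣP(2013)·Q(2006) = 7×106 + 4×72 + 4×137 + 2×117 = 742 + 288 + 548 + 234 = 1812
ΣP(2006)·Q(2006) = 6×106 + 4×72 + 4×137 + 2×117 = 636 + 288 + 548 + 234 = 1706
Index = 1812 / 1706 × 100 = 106.2134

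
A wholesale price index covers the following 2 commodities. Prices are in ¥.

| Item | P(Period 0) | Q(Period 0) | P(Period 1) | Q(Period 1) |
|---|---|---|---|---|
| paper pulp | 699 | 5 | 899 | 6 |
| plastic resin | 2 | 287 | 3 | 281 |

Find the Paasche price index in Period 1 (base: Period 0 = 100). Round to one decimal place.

131.1

Paasche price index uses current-period quantities as weights.
ΣP(Period 1)·Q(Period 1) = 899×6 + 3×281 = 5394 + 843 = 6237
ΣP(Period 0)·Q(Period 1) = 699×6 + 2×281 = 4194 + 562 = 4756
Index = 6237 / 4756 × 100 = 131.1396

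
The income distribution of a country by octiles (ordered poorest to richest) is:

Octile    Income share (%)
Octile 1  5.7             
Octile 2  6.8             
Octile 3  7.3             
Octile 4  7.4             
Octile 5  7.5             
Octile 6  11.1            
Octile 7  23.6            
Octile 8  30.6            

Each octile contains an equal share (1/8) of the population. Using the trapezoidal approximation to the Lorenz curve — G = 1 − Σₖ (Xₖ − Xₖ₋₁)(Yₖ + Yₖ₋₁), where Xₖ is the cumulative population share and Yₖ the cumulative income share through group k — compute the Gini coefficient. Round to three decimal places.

0.337

Cumulative income shares Yₖ: 0.0570, 0.1250, 0.1980, 0.2720, 0.3470, 0.4580, 0.6940, 1.0000
Σ (Xₖ−Xₖ₋₁)(Yₖ+Yₖ₋₁) = (1/8)(0.0570+0.0000) + (1/8)(0.1250+0.0570) + (1/8)(0.1980+0.1250) + (1/8)(0.2720+0.1980) + (1/8)(0.3470+0.2720) + (1/8)(0.4580+0.3470) + (1/8)(0.6940+0.4580) + (1/8)(1.0000+0.6940)
  = 0.0071 + 0.0227 + 0.0404 + 0.0588 + 0.0774 + 0.1006 + 0.1440 + 0.2117 = 0.6628
G = 1 − 0.6628 = 0.3372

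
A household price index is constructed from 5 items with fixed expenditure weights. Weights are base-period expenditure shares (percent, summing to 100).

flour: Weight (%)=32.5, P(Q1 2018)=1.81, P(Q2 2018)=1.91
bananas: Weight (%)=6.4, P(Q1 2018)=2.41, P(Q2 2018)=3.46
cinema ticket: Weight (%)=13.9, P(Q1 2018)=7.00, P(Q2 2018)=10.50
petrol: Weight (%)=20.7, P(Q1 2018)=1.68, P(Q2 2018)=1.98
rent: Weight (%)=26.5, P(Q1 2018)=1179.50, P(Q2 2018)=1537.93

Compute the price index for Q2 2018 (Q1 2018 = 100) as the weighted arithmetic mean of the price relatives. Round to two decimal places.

123.28

flour: 32.5 × (1.91/1.81) = 32.5 × 1.055249 = 34.2956
bananas: 6.4 × (3.46/2.41) = 6.4 × 1.435685 = 9.1884
cinema ticket: 13.9 × (10.50/7.00) = 13.9 × 1.500000 = 20.8500
petrol: 20.7 × (1.98/1.68) = 20.7 × 1.178571 = 24.3964
rent: 26.5 × (1537.93/1179.50) = 26.5 × 1.303883 = 34.5529
Index = Σ wᵢ·(p₁ᵢ/p₀ᵢ) = 34.2956 + 9.1884 + 20.8500 + 24.3964 + 34.5529 = 123.2833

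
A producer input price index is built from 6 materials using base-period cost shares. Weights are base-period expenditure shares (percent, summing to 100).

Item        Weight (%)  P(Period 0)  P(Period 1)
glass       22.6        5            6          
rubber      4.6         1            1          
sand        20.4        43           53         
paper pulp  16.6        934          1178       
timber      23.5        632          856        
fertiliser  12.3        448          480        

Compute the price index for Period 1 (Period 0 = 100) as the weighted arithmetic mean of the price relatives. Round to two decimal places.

glass: 22.6 × (6/5) = 22.6 × 1.200000 = 27.1200
rubber: 4.6 × (1/1) = 4.6 × 1.000000 = 4.6000
sand: 20.4 × (53/43) = 20.4 × 1.232558 = 25.1442
paper pulp: 16.6 × (1178/934) = 16.6 × 1.261242 = 20.9366
timber: 23.5 × (856/632) = 23.5 × 1.354430 = 31.8291
fertiliser: 12.3 × (480/448) = 12.3 × 1.071429 = 13.1786
Index = Σ wᵢ·(p₁ᵢ/p₀ᵢ) = 27.1200 + 4.6000 + 25.1442 + 20.9366 + 31.8291 + 13.1786 = 122.8085

122.81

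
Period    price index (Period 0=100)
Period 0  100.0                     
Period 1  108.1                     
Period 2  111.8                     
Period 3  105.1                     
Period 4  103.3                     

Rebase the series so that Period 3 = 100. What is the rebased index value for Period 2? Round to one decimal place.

106.4

Rebased(Period 2) = 111.8 / 105.1 × 100 = 106.3749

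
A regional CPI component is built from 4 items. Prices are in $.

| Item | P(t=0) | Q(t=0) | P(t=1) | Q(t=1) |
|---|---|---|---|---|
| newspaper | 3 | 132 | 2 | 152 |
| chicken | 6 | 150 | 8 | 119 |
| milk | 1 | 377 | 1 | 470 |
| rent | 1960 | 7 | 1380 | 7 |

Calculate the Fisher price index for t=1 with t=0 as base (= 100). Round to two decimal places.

74.42

Laspeyres component (base-period weights):
ΣP(t=1)Q(t=0) = 2×132 + 8×150 + 1×377 + 1380×7 = 264 + 1200 + 377 + 9660 = 11501
ΣP(t=0)Q(t=0) = 3×132 + 6×150 + 1×377 + 1960×7 = 396 + 900 + 377 + 13720 = 15393
L = 11501 / 15393 × 100 = 74.7158
Paasche component (current-period weights):
ΣP(t=1)Q(t=1) = 2×152 + 8×119 + 1×470 + 1380×7 = 304 + 952 + 470 + 9660 = 11386
ΣP(t=0)Q(t=1) = 3×152 + 6×119 + 1×470 + 1960×7 = 456 + 714 + 470 + 13720 = 15360
P = 11386 / 15360 × 100 = 74.1276
Fisher = √(L × P) = √(74.7158 × 74.1276) = 74.4211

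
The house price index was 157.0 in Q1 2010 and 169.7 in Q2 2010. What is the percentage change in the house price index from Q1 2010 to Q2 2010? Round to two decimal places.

8.09%

Change = (169.7 − 157.0) / 157.0 × 100
       = 12.7 / 157.0 × 100 = 8.0892%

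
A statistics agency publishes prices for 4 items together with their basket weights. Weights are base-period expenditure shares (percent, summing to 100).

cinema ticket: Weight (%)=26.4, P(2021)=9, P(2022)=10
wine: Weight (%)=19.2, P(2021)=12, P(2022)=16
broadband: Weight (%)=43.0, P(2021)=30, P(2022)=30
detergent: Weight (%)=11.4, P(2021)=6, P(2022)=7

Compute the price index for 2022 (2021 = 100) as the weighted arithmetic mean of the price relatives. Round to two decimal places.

111.23

cinema ticket: 26.4 × (10/9) = 26.4 × 1.111111 = 29.3333
wine: 19.2 × (16/12) = 19.2 × 1.333333 = 25.6000
broadband: 43.0 × (30/30) = 43.0 × 1.000000 = 43.0000
detergent: 11.4 × (7/6) = 11.4 × 1.166667 = 13.3000
Index = Σ wᵢ·(p₁ᵢ/p₀ᵢ) = 29.3333 + 25.6000 + 43.0000 + 13.3000 = 111.2333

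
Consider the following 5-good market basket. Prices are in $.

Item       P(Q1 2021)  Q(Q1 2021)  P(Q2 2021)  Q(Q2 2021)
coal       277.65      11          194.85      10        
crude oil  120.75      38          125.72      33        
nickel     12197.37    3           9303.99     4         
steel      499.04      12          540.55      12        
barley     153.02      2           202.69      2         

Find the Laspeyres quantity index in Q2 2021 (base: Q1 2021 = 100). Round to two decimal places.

122.39

Laspeyres quantity index uses base-period prices as weights.
ΣP(Q1 2021)·Q(Q2 2021) = 277.65×10 + 120.75×33 + 12197.37×4 + 499.04×12 + 153.02×2 = 2776.5 + 3984.75 + 48789.48 + 5988.48 + 306.04 = 61845.25
ΣP(Q1 2021)·Q(Q1 2021) = 277.65×11 + 120.75×38 + 12197.37×3 + 499.04×12 + 153.02×2 = 3054.15 + 4588.5 + 36592.11 + 5988.48 + 306.04 = 50529.28
Index = 61845.25 / 50529.28 × 100 = 122.3949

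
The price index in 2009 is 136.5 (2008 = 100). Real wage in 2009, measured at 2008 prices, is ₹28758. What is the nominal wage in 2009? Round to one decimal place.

39254.7

Nominal = Real × (Index/100) = 28758 × (136.5/100)
        = 28758 × 1.365 = 39254.6700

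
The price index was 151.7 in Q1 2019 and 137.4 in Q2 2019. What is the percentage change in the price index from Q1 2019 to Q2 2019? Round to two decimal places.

-9.43%

Change = (137.4 − 151.7) / 151.7 × 100
       = -14.3 / 151.7 × 100 = -9.4265%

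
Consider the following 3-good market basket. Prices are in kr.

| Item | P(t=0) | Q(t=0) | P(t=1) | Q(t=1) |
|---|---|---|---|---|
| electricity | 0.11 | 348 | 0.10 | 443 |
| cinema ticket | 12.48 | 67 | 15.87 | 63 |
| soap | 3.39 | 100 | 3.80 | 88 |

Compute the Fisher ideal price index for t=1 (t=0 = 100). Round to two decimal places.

Laspeyres component (base-period weights):
ΣP(t=1)Q(t=0) = 0.10×348 + 15.87×67 + 3.80×100 = 34.8 + 1063.29 + 380 = 1478.09
ΣP(t=0)Q(t=0) = 0.11×348 + 12.48×67 + 3.39×100 = 38.28 + 836.16 + 339 = 1213.44
L = 1478.09 / 1213.44 × 100 = 121.8099
Paasche component (current-period weights):
ΣP(t=1)Q(t=1) = 0.10×443 + 15.87×63 + 3.80×88 = 44.3 + 999.81 + 334.4 = 1378.51
ΣP(t=0)Q(t=1) = 0.11×443 + 12.48×63 + 3.39×88 = 48.73 + 786.24 + 298.32 = 1133.29
P = 1378.51 / 1133.29 × 100 = 121.6379
Fisher = √(L × P) = √(121.8099 × 121.6379) = 121.7239

121.72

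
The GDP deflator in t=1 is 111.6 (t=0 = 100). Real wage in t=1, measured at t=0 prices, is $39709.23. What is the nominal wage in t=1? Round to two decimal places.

44315.50

Nominal = Real × (Index/100) = 39709.23 × (111.6/100)
        = 39709.23 × 1.116 = 44315.5007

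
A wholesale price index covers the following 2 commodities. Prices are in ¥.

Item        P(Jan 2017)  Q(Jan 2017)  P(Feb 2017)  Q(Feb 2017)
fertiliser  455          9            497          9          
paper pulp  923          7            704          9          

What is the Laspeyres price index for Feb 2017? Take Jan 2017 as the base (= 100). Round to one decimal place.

89.1

Laspeyres price index uses base-period quantities as weights.
ΣP(Feb 2017)·Q(Jan 2017) = 497×9 + 704×7 = 4473 + 4928 = 9401
ΣP(Jan 2017)·Q(Jan 2017) = 455×9 + 923×7 = 4095 + 6461 = 10556
Index = 9401 / 10556 × 100 = 89.0584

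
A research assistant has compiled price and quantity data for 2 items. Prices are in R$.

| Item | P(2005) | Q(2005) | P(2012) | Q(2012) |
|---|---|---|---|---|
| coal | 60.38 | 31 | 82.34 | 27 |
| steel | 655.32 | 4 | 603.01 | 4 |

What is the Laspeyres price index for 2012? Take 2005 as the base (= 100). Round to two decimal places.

110.49

Laspeyres price index uses base-period quantities as weights.
ΣP(2012)·Q(2005) = 82.34×31 + 603.01×4 = 2552.54 + 2412.04 = 4964.58
ΣP(2005)·Q(2005) = 60.38×31 + 655.32×4 = 1871.78 + 2621.28 = 4493.06
Index = 4964.58 / 4493.06 × 100 = 110.4944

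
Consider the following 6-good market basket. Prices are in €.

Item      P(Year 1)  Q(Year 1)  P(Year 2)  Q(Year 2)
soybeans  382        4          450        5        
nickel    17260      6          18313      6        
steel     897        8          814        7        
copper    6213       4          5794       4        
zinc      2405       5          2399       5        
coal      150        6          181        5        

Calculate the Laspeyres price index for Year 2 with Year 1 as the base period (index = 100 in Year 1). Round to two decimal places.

Laspeyres price index uses base-period quantities as weights.
ΣP(Year 2)·Q(Year 1) = 450×4 + 18313×6 + 814×8 + 5794×4 + 2399×5 + 181×6 = 1800 + 109878 + 6512 + 23176 + 11995 + 1086 = 154447
ΣP(Year 1)·Q(Year 1) = 382×4 + 17260×6 + 897×8 + 6213×4 + 2405×5 + 150×6 = 1528 + 103560 + 7176 + 24852 + 12025 + 900 = 150041
Index = 154447 / 150041 × 100 = 102.9365

102.94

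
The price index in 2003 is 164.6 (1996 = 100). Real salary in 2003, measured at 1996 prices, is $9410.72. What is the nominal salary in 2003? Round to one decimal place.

15490.0

Nominal = Real × (Index/100) = 9410.72 × (164.6/100)
        = 9410.72 × 1.646 = 15490.0451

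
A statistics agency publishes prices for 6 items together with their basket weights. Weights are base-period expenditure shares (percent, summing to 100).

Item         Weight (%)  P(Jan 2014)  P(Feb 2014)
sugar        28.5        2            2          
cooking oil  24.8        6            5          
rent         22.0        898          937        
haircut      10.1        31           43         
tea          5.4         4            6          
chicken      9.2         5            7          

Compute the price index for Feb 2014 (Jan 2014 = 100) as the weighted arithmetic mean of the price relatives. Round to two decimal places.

sugar: 28.5 × (2/2) = 28.5 × 1.000000 = 28.5000
cooking oil: 24.8 × (5/6) = 24.8 × 0.833333 = 20.6667
rent: 22.0 × (937/898) = 22.0 × 1.043430 = 22.9555
haircut: 10.1 × (43/31) = 10.1 × 1.387097 = 14.0097
tea: 5.4 × (6/4) = 5.4 × 1.500000 = 8.1000
chicken: 9.2 × (7/5) = 9.2 × 1.400000 = 12.8800
Index = Σ wᵢ·(p₁ᵢ/p₀ᵢ) = 28.5000 + 20.6667 + 22.9555 + 14.0097 + 8.1000 + 12.8800 = 107.1118

107.11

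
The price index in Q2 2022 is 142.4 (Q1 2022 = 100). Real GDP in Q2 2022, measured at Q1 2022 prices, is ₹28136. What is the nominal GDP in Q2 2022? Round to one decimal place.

40065.7

Nominal = Real × (Index/100) = 28136 × (142.4/100)
        = 28136 × 1.424 = 40065.6640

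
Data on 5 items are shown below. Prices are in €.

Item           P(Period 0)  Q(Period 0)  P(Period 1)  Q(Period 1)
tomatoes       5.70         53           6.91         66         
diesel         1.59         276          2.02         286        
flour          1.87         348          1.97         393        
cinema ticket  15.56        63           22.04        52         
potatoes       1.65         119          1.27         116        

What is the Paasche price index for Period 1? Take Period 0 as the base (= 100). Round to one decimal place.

120.8

Paasche price index uses current-period quantities as weights.
ΣP(Period 1)·Q(Period 1) = 6.91×66 + 2.02×286 + 1.97×393 + 22.04×52 + 1.27×116 = 456.06 + 577.72 + 774.21 + 1146.08 + 147.32 = 3101.39
ΣP(Period 0)·Q(Period 1) = 5.70×66 + 1.59×286 + 1.87×393 + 15.56×52 + 1.65×116 = 376.2 + 454.74 + 734.91 + 809.12 + 191.4 = 2566.37
Index = 3101.39 / 2566.37 × 100 = 120.8473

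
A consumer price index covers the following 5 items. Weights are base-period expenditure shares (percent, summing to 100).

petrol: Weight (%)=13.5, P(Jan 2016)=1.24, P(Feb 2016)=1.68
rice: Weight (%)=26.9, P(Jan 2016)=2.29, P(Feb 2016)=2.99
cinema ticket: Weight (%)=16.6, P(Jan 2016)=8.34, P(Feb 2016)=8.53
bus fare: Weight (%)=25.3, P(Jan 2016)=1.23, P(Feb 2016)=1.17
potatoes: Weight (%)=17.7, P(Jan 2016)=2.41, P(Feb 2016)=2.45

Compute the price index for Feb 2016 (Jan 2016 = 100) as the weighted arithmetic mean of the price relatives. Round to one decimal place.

112.5

petrol: 13.5 × (1.68/1.24) = 13.5 × 1.354839 = 18.2903
rice: 26.9 × (2.99/2.29) = 26.9 × 1.305677 = 35.1227
cinema ticket: 16.6 × (8.53/8.34) = 16.6 × 1.022782 = 16.9782
bus fare: 25.3 × (1.17/1.23) = 25.3 × 0.951220 = 24.0659
potatoes: 17.7 × (2.45/2.41) = 17.7 × 1.016598 = 17.9938
Index = Σ wᵢ·(p₁ᵢ/p₀ᵢ) = 18.2903 + 35.1227 + 16.9782 + 24.0659 + 17.9938 = 112.4508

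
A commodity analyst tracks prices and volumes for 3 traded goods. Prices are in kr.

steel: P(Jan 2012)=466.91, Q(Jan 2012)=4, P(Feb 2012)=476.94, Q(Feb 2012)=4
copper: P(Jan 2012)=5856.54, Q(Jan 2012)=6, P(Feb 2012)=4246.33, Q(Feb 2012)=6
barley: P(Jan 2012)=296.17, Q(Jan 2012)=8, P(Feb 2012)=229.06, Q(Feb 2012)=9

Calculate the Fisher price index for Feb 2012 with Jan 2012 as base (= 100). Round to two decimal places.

Laspeyres component (base-period weights):
ΣP(Feb 2012)Q(Jan 2012) = 476.94×4 + 4246.33×6 + 229.06×8 = 1907.76 + 25477.98 + 1832.48 = 29218.22
ΣP(Jan 2012)Q(Jan 2012) = 466.91×4 + 5856.54×6 + 296.17×8 = 1867.64 + 35139.24 + 2369.36 = 39376.24
L = 29218.22 / 39376.24 × 100 = 74.2027
Paasche component (current-period weights):
ΣP(Feb 2012)Q(Feb 2012) = 476.94×4 + 4246.33×6 + 229.06×9 = 1907.76 + 25477.98 + 2061.54 = 29447.28
ΣP(Jan 2012)Q(Feb 2012) = 466.91×4 + 5856.54×6 + 296.17×9 = 1867.64 + 35139.24 + 2665.53 = 39672.41
P = 29447.28 / 39672.41 × 100 = 74.2261
Fisher = √(L × P) = √(74.2027 × 74.2261) = 74.2144

74.21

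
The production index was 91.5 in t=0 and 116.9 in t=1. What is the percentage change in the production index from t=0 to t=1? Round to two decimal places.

Change = (116.9 − 91.5) / 91.5 × 100
       = 25.4 / 91.5 × 100 = 27.7596%

27.76%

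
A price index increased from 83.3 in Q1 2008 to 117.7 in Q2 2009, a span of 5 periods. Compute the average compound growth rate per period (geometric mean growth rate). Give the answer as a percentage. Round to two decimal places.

Growth factor = (117.7/83.3)^(1/5) = (1.412965)^(1/5) = 1.071584
Growth rate = 1.071584 − 1 = 0.071584 = 7.1584%

7.16%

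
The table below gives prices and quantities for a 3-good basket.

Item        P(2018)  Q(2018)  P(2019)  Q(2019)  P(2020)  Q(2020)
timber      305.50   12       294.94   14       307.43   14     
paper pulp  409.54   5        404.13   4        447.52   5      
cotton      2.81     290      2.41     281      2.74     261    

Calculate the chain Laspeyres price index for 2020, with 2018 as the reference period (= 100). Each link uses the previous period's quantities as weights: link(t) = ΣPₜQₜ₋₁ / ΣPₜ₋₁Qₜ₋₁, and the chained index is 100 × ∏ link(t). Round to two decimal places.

Link 2018→2019:
ΣP(2019)Q(2018) = 294.94×12 + 404.13×5 + 2.41×290 = 3539.28 + 2020.65 + 698.9 = 6258.83
ΣP(2018)Q(2018) = 305.50×12 + 409.54×5 + 2.81×290 = 3666 + 2047.7 + 814.9 = 6528.6
link = 6258.83/6528.6 = 0.958679
Link 2019→2020:
ΣP(2020)Q(2019) = 307.43×14 + 447.52×4 + 2.74×281 = 4304.02 + 1790.08 + 769.94 = 6864.04
ΣP(2019)Q(2019) = 294.94×14 + 404.13×4 + 2.41×281 = 4129.16 + 1616.52 + 677.21 = 6422.89
link = 6864.04/6422.89 = 1.068684
Chained index = 100 × 0.958679 × 1.068684 = 102.4525

102.45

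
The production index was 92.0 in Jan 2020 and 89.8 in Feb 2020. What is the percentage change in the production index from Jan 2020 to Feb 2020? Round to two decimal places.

-2.39%

Change = (89.8 − 92.0) / 92.0 × 100
       = -2.2 / 92.0 × 100 = -2.3913%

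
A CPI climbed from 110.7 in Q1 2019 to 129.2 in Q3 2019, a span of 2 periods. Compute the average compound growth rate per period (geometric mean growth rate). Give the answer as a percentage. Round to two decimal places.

8.03%

Growth factor = (129.2/110.7)^(1/2) = (1.167118)^(1/2) = 1.080333
Growth rate = 1.080333 − 1 = 0.080333 = 8.0333%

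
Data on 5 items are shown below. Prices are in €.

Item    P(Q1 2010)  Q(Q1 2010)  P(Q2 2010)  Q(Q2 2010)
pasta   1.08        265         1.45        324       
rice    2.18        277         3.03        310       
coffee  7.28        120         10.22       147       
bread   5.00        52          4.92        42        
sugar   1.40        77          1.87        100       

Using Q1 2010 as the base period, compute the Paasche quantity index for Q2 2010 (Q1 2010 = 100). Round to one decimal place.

116.0

Paasche quantity index uses current-period prices as weights.
ΣP(Q2 2010)·Q(Q2 2010) = 1.45×324 + 3.03×310 + 10.22×147 + 4.92×42 + 1.87×100 = 469.8 + 939.3 + 1502.34 + 206.64 + 187 = 3305.08
ΣP(Q2 2010)·Q(Q1 2010) = 1.45×265 + 3.03×277 + 10.22×120 + 4.92×52 + 1.87×77 = 384.25 + 839.31 + 1226.4 + 255.84 + 143.99 = 2849.79
Index = 3305.08 / 2849.79 × 100 = 115.9763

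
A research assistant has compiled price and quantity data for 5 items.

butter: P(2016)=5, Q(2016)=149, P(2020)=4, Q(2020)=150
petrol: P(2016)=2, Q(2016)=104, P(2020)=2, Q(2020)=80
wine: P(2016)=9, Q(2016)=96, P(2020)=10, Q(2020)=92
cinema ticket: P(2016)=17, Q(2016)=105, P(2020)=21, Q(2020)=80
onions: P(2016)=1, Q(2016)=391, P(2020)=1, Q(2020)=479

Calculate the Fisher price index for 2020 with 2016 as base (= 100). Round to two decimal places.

Laspeyres component (base-period weights):
ΣP(2020)Q(2016) = 4×149 + 2×104 + 10×96 + 21×105 + 1×391 = 596 + 208 + 960 + 2205 + 391 = 4360
ΣP(2016)Q(2016) = 5×149 + 2×104 + 9×96 + 17×105 + 1×391 = 745 + 208 + 864 + 1785 + 391 = 3993
L = 4360 / 3993 × 100 = 109.1911
Paasche component (current-period weights):
ΣP(2020)Q(2020) = 4×150 + 2×80 + 10×92 + 21×80 + 1×479 = 600 + 160 + 920 + 1680 + 479 = 3839
ΣP(2016)Q(2020) = 5×150 + 2×80 + 9×92 + 17×80 + 1×479 = 750 + 160 + 828 + 1360 + 479 = 3577
P = 3839 / 3577 × 100 = 107.3246
Fisher = √(L × P) = √(109.1911 × 107.3246) = 108.2538

108.25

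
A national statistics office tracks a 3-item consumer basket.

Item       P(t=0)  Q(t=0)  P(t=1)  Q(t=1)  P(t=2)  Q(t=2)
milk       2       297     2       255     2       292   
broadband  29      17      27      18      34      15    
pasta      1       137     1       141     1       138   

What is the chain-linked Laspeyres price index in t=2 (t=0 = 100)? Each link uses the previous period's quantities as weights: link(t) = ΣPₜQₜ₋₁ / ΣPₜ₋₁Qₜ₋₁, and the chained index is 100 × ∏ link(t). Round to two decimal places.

108.00

Link t=0→t=1:
ΣP(t=1)Q(t=0) = 2×297 + 27×17 + 1×137 = 594 + 459 + 137 = 1190
ΣP(t=0)Q(t=0) = 2×297 + 29×17 + 1×137 = 594 + 493 + 137 = 1224
link = 1190/1224 = 0.972222
Link t=1→t=2:
ΣP(t=2)Q(t=1) = 2×255 + 34×18 + 1×141 = 510 + 612 + 141 = 1263
ΣP(t=1)Q(t=1) = 2×255 + 27×18 + 1×141 = 510 + 486 + 141 = 1137
link = 1263/1137 = 1.110818
Chained index = 100 × 0.972222 × 1.110818 = 107.9962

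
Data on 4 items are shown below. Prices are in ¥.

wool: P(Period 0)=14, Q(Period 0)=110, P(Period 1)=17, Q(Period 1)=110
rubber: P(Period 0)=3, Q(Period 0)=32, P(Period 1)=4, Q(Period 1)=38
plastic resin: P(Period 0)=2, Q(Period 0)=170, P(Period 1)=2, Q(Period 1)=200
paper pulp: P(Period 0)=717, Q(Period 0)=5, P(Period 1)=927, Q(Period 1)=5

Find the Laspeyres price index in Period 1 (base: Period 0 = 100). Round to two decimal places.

125.39

Laspeyres price index uses base-period quantities as weights.
ΣP(Period 1)·Q(Period 0) = 17×110 + 4×32 + 2×170 + 927×5 = 1870 + 128 + 340 + 4635 = 6973
ΣP(Period 0)·Q(Period 0) = 14×110 + 3×32 + 2×170 + 717×5 = 1540 + 96 + 340 + 3585 = 5561
Index = 6973 / 5561 × 100 = 125.3911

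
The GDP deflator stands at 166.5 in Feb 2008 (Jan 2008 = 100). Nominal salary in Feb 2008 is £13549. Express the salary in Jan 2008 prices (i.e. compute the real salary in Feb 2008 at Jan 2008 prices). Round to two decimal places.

Real = Nominal ÷ (Index/100) = 13549 ÷ (166.5/100)
     = 13549 ÷ 1.665 = 8137.5375

8137.54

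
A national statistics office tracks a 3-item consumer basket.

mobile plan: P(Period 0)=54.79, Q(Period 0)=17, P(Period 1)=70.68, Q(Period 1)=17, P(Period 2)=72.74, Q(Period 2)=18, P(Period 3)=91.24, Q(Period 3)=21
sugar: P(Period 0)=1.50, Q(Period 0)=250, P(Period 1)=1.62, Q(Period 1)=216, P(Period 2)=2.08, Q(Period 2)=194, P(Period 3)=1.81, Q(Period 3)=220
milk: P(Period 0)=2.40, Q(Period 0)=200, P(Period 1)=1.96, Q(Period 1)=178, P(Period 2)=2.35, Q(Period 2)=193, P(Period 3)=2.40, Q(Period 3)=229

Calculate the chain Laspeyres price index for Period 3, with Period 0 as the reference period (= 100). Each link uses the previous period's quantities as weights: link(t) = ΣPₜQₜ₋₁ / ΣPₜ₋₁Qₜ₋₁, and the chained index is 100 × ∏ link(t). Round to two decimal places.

Link Period 0→Period 1:
ΣP(Period 1)Q(Period 0) = 70.68×17 + 1.62×250 + 1.96×200 = 1201.56 + 405 + 392 = 1998.56
ΣP(Period 0)Q(Period 0) = 54.79×17 + 1.50×250 + 2.40×200 = 931.43 + 375 + 480 = 1786.43
link = 1998.56/1786.43 = 1.118745
Link Period 1→Period 2:
ΣP(Period 2)Q(Period 1) = 72.74×17 + 2.08×216 + 2.35×178 = 1236.58 + 449.28 + 418.3 = 2104.16
ΣP(Period 1)Q(Period 1) = 70.68×17 + 1.62×216 + 1.96×178 = 1201.56 + 349.92 + 348.88 = 1900.36
link = 2104.16/1900.36 = 1.107243
Link Period 2→Period 3:
ΣP(Period 3)Q(Period 2) = 91.24×18 + 1.81×194 + 2.40×193 = 1642.32 + 351.14 + 463.2 = 2456.66
ΣP(Period 2)Q(Period 2) = 72.74×18 + 2.08×194 + 2.35×193 = 1309.32 + 403.52 + 453.55 = 2166.39
link = 2456.66/2166.39 = 1.133988
Chained index = 100 × 1.118745 × 1.107243 × 1.133988 = 140.4696

140.47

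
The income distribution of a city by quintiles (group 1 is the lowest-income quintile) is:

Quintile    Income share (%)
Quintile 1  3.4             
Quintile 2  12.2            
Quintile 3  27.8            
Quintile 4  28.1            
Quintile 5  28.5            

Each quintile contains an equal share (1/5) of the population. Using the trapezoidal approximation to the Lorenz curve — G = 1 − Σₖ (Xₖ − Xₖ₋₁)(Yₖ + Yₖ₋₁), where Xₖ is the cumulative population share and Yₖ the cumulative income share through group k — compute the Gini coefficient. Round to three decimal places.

Cumulative income shares Yₖ: 0.0340, 0.1560, 0.4340, 0.7150, 1.0000
Σ (Xₖ−Xₖ₋₁)(Yₖ+Yₖ₋₁) = (1/5)(0.0340+0.0000) + (1/5)(0.1560+0.0340) + (1/5)(0.4340+0.1560) + (1/5)(0.7150+0.4340) + (1/5)(1.0000+0.7150)
  = 0.0068 + 0.0380 + 0.1180 + 0.2298 + 0.3430 = 0.7356
G = 1 − 0.7356 = 0.2644

0.264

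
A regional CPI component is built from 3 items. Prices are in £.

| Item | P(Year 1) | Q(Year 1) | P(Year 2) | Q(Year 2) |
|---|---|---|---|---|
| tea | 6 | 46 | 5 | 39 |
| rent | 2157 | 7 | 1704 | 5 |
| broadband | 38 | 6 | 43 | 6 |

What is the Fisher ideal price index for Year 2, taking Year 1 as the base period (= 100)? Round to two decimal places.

Laspeyres component (base-period weights):
ΣP(Year 2)Q(Year 1) = 5×46 + 1704×7 + 43×6 = 230 + 11928 + 258 = 12416
ΣP(Year 1)Q(Year 1) = 6×46 + 2157×7 + 38×6 = 276 + 15099 + 228 = 15603
L = 12416 / 15603 × 100 = 79.5744
Paasche component (current-period weights):
ΣP(Year 2)Q(Year 2) = 5×39 + 1704×5 + 43×6 = 195 + 8520 + 258 = 8973
ΣP(Year 1)Q(Year 2) = 6×39 + 2157×5 + 38×6 = 234 + 10785 + 228 = 11247
P = 8973 / 11247 × 100 = 79.7813
Fisher = √(L × P) = √(79.5744 × 79.7813) = 79.6778

79.68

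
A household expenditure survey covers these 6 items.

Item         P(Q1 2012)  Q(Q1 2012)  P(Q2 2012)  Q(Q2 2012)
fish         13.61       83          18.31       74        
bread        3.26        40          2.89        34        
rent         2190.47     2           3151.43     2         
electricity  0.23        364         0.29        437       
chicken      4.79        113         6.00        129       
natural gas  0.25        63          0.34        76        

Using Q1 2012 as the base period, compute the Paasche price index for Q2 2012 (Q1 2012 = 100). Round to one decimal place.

139.2

Paasche price index uses current-period quantities as weights.
ΣP(Q2 2012)·Q(Q2 2012) = 18.31×74 + 2.89×34 + 3151.43×2 + 0.29×437 + 6.00×129 + 0.34×76 = 1354.94 + 98.26 + 6302.86 + 126.73 + 774 + 25.84 = 8682.63
ΣP(Q1 2012)·Q(Q2 2012) = 13.61×74 + 3.26×34 + 2190.47×2 + 0.23×437 + 4.79×129 + 0.25×76 = 1007.14 + 110.84 + 4380.94 + 100.51 + 617.91 + 19 = 6236.34
Index = 8682.63 / 6236.34 × 100 = 139.2264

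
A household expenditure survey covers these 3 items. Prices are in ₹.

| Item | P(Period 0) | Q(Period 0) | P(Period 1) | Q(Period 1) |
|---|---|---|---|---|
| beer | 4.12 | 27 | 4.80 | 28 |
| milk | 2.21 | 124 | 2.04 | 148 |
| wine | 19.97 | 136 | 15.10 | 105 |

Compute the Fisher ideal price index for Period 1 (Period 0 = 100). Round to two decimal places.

79.09

Laspeyres component (base-period weights):
ΣP(Period 1)Q(Period 0) = 4.80×27 + 2.04×124 + 15.10×136 = 129.6 + 252.96 + 2053.6 = 2436.16
ΣP(Period 0)Q(Period 0) = 4.12×27 + 2.21×124 + 19.97×136 = 111.24 + 274.04 + 2715.92 = 3101.2
L = 2436.16 / 3101.2 × 100 = 78.5554
Paasche component (current-period weights):
ΣP(Period 1)Q(Period 1) = 4.80×28 + 2.04×148 + 15.10×105 = 134.4 + 301.92 + 1585.5 = 2021.82
ΣP(Period 0)Q(Period 1) = 4.12×28 + 2.21×148 + 19.97×105 = 115.36 + 327.08 + 2096.85 = 2539.29
P = 2021.82 / 2539.29 × 100 = 79.6215
Fisher = √(L × P) = √(78.5554 × 79.6215) = 79.0866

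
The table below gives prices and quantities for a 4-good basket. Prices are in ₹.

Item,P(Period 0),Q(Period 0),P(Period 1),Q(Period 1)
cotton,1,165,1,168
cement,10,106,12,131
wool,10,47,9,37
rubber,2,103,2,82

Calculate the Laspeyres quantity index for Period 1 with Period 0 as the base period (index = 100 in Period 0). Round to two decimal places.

Laspeyres quantity index uses base-period prices as weights.
ΣP(Period 0)·Q(Period 1) = 1×168 + 10×131 + 10×37 + 2×82 = 168 + 1310 + 370 + 164 = 2012
ΣP(Period 0)·Q(Period 0) = 1×165 + 10×106 + 10×47 + 2×103 = 165 + 1060 + 470 + 206 = 1901
Index = 2012 / 1901 × 100 = 105.8390

105.84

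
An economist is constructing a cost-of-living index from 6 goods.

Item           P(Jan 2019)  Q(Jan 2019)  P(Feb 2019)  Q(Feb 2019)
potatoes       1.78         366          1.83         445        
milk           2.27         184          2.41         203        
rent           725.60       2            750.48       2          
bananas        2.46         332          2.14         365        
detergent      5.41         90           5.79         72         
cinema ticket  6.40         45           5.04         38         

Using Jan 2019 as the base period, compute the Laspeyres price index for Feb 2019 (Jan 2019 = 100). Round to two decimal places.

Laspeyres price index uses base-period quantities as weights.
ΣP(Feb 2019)·Q(Jan 2019) = 1.83×366 + 2.41×184 + 750.48×2 + 2.14×332 + 5.79×90 + 5.04×45 = 669.78 + 443.44 + 1500.96 + 710.48 + 521.1 + 226.8 = 4072.56
ΣP(Jan 2019)·Q(Jan 2019) = 1.78×366 + 2.27×184 + 725.60×2 + 2.46×332 + 5.41×90 + 6.40×45 = 651.48 + 417.68 + 1451.2 + 816.72 + 486.9 + 288 = 4111.98
Index = 4072.56 / 4111.98 × 100 = 99.0413

99.04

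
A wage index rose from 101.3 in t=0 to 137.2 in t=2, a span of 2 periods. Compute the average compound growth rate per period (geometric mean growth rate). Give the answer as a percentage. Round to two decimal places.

Growth factor = (137.2/101.3)^(1/2) = (1.354393)^(1/2) = 1.163784
Growth rate = 1.163784 − 1 = 0.163784 = 16.3784%

16.38%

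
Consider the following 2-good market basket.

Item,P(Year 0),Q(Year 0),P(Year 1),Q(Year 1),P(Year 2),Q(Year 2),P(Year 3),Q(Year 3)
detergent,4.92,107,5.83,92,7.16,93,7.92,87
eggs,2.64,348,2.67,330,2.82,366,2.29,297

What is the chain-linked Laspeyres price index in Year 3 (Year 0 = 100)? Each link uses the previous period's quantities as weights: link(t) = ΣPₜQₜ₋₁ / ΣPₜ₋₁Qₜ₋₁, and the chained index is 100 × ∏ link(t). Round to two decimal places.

111.74

Link Year 0→Year 1:
ΣP(Year 1)Q(Year 0) = 5.83×107 + 2.67×348 = 623.81 + 929.16 = 1552.97
ΣP(Year 0)Q(Year 0) = 4.92×107 + 2.64×348 = 526.44 + 918.72 = 1445.16
link = 1552.97/1445.16 = 1.074601
Link Year 1→Year 2:
ΣP(Year 2)Q(Year 1) = 7.16×92 + 2.82×330 = 658.72 + 930.6 = 1589.32
ΣP(Year 1)Q(Year 1) = 5.83×92 + 2.67×330 = 536.36 + 881.1 = 1417.46
link = 1589.32/1417.46 = 1.121245
Link Year 2→Year 3:
ΣP(Year 3)Q(Year 2) = 7.92×93 + 2.29×366 = 736.56 + 838.14 = 1574.7
ΣP(Year 2)Q(Year 2) = 7.16×93 + 2.82×366 = 665.88 + 1032.12 = 1698
link = 1574.7/1698 = 0.927385
Chained index = 100 × 1.074601 × 1.121245 × 0.927385 = 111.7398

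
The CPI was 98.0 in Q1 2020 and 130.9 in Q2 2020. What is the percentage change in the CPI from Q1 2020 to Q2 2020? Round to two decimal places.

Change = (130.9 − 98.0) / 98.0 × 100
       = 32.9 / 98.0 × 100 = 33.5714%

33.57%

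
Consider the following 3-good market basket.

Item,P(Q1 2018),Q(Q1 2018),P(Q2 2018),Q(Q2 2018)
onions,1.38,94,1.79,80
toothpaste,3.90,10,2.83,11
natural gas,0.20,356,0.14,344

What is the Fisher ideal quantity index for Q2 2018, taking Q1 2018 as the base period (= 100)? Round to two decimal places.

91.43

Laspeyres component (base-period weights):
ΣP(Q1 2018)Q(Q2 2018) = 1.38×80 + 3.90×11 + 0.20×344 = 110.4 + 42.9 + 68.8 = 222.1
ΣP(Q1 2018)Q(Q1 2018) = 1.38×94 + 3.90×10 + 0.20×356 = 129.72 + 39 + 71.2 = 239.92
L = 222.1 / 239.92 × 100 = 92.5725
Paasche component (current-period weights):
ΣP(Q2 2018)Q(Q2 2018) = 1.79×80 + 2.83×11 + 0.14×344 = 143.2 + 31.13 + 48.16 = 222.49
ΣP(Q2 2018)Q(Q1 2018) = 1.79×94 + 2.83×10 + 0.14×356 = 168.26 + 28.3 + 49.84 = 246.4
P = 222.49 / 246.4 × 100 = 90.2963
Fisher = √(L × P) = √(92.5725 × 90.2963) = 91.4273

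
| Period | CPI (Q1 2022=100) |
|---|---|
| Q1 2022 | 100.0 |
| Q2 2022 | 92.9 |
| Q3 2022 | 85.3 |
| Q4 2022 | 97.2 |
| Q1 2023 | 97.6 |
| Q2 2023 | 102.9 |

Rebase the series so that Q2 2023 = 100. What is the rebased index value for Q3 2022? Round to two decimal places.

Rebased(Q3 2022) = 85.3 / 102.9 × 100 = 82.8960

82.90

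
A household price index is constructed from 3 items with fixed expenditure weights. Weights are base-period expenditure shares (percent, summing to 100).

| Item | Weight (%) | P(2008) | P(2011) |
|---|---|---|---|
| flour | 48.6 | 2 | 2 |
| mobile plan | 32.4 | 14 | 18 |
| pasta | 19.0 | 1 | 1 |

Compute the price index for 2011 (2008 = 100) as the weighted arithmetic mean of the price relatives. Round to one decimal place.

109.3

flour: 48.6 × (2/2) = 48.6 × 1.000000 = 48.6000
mobile plan: 32.4 × (18/14) = 32.4 × 1.285714 = 41.6571
pasta: 19.0 × (1/1) = 19.0 × 1.000000 = 19.0000
Index = Σ wᵢ·(p₁ᵢ/p₀ᵢ) = 48.6000 + 41.6571 + 19.0000 = 109.2571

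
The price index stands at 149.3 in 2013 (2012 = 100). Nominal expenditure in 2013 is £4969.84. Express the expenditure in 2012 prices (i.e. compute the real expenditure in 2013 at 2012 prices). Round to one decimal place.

3328.8

Real = Nominal ÷ (Index/100) = 4969.84 ÷ (149.3/100)
     = 4969.84 ÷ 1.493 = 3328.7609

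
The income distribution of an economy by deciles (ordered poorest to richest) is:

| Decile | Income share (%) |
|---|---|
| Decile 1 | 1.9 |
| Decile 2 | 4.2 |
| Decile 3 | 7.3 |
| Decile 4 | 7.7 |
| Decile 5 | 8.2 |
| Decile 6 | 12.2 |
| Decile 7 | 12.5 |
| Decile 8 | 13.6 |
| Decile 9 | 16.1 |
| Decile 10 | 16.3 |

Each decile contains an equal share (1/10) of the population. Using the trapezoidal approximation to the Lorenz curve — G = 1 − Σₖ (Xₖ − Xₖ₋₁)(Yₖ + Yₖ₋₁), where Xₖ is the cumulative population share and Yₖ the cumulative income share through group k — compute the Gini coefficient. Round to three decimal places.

Cumulative income shares Yₖ: 0.0190, 0.0610, 0.1340, 0.2110, 0.2930, 0.4150, 0.5400, 0.6760, 0.8370, 1.0000
Σ (Xₖ−Xₖ₋₁)(Yₖ+Yₖ₋₁) = (1/10)(0.0190+0.0000) + (1/10)(0.0610+0.0190) + (1/10)(0.1340+0.0610) + (1/10)(0.2110+0.1340) + (1/10)(0.2930+0.2110) + (1/10)(0.4150+0.2930) + (1/10)(0.5400+0.4150) + (1/10)(0.6760+0.5400) + (1/10)(0.8370+0.6760) + (1/10)(1.0000+0.8370)
  = 0.0019 + 0.0080 + 0.0195 + 0.0345 + 0.0504 + 0.0708 + 0.0955 + 0.1216 + 0.1513 + 0.1837 = 0.7372
G = 1 − 0.7372 = 0.2628

0.263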